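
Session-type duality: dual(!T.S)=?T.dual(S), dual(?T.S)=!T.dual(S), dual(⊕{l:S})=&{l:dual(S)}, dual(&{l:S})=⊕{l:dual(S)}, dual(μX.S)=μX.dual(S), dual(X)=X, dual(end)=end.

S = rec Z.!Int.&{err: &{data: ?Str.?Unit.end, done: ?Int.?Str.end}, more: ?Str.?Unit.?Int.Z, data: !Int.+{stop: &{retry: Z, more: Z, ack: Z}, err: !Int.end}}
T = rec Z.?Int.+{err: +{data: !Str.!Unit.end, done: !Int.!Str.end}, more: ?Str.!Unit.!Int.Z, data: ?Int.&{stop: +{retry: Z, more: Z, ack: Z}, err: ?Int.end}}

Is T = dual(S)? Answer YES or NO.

rec Z vs rec Z  ✓ (rec unchanged)
  !Int vs ?Int  ✓
    &{err,more,data} vs +{err,more,data}  ✓ labels match
      [err]
        &{data,done} vs +{data,done}  ✓ labels match
          [data]
            ?Str vs !Str  ✓
              ?Unit vs !Unit  ✓
                end vs end  ✓
          [done]
            ?Int vs !Int  ✓
              ?Str vs !Str  ✓
                end vs end  ✓
      [more]
        ?Str vs ?Str  ✗ same direction on both sides — not dual

NO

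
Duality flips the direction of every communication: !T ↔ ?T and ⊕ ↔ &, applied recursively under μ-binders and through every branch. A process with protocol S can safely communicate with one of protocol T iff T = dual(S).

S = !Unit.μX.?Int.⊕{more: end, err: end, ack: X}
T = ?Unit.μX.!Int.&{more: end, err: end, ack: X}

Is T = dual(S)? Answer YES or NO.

!Unit vs ?Unit  ok
  μX vs μX  ok (rec unchanged)
    ?Int vs !Int  ok
      ⊕{more,err,ack} vs &{more,err,ack}  ok same labels
        case more:
          end vs end  ok
        case err:
          end vs end  ok
        case ack:
          X vs X  ok

YES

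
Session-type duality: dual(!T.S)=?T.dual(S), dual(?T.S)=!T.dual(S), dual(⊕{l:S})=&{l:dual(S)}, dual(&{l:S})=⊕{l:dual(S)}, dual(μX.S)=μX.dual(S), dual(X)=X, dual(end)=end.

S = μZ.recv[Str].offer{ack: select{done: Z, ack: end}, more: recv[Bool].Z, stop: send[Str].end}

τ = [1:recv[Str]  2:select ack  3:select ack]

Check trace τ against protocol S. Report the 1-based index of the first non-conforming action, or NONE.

2

[1] recv[Str]  ✓  state: offer{ack: select{done: μZ.…, ack: end}, more: recv[Bool].μZ.…, stop: send[Str].end}
[2] got select ack, protocol expects offer ack or offer more or offer stop  ✗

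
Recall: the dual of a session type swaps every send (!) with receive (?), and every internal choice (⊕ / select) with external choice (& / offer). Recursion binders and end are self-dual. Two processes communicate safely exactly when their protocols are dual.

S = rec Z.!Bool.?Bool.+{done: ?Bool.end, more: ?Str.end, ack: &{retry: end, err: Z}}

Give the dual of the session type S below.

rec Z ↦ rec Z  (rec unchanged)
  !Bool ↦ ?Bool
    ?Bool ↦ !Bool
      +{done,more,ack} ↦ &{done,more,ack}  (⊕→&)
        • done:
          ?Bool ↦ !Bool
            end ↦ end
        • more:
          ?Str ↦ !Str
            end ↦ end
        • ack:
          &{retry,err} ↦ +{retry,err}  (offer→select)
            • retry:
              end ↦ end
            • err:
              Z ↦ Z

rec Z.?Bool.!Bool.&{done: !Bool.end, more: !Str.end, ack: +{retry: end, err: Z}}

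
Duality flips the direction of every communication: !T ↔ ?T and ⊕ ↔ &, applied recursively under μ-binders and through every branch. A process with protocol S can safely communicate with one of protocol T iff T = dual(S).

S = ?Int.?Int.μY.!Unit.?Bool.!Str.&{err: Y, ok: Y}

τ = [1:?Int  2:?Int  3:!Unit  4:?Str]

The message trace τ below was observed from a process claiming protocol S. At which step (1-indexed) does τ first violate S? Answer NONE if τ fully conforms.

step 1: ?Int  match  now at ?Int.μY.…
step 2: ?Int  match  now at μY.…
step 3: !Unit  match  now at ?Bool.!Str.&{err: μY.…, ok: μY.…}
step 4: got ?Str, protocol expects ?Bool  ✗

4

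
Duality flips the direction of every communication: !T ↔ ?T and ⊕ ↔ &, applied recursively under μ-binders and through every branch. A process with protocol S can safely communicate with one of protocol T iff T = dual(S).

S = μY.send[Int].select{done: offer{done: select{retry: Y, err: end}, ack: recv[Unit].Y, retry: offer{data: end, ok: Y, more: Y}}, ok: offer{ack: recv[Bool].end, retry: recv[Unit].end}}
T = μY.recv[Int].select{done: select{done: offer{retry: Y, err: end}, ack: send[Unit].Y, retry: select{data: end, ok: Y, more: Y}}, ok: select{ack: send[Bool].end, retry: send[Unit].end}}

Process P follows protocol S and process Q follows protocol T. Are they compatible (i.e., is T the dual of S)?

NO

μY | μY  ✓ (rec unchanged)
  send[Int] | recv[Int]  ✓
    select{done,ok} | select{done,ok}  ✗ choice polarity not flipped — not dual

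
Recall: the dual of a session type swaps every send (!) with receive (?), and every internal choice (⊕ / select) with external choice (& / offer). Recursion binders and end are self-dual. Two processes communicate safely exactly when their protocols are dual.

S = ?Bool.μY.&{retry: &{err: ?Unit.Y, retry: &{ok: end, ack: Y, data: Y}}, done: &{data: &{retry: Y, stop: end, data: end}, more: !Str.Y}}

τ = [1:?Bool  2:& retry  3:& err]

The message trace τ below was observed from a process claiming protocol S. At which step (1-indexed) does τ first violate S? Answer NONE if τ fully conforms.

NONE

step 1: ?Bool  match  residual = μY.…
step 2: & retry  match  residual = &{err: ?Unit.μY.…, retry: &{ok: end, ack: μY.…, data: μY.…}}
step 3: & err  match  residual = ?Unit.μY.…
τ conforms to S (length 3)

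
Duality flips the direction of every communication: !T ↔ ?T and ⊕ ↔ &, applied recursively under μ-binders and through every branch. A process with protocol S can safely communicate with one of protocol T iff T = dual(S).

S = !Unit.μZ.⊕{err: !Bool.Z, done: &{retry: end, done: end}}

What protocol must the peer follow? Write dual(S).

?Unit.μZ.&{err: ?Bool.Z, done: ⊕{retry: end, done: end}}

!Unit = ?Unit
  μZ = μZ  (binder kept)
    ⊕{err,done} = &{err,done}  (⊕→&)
      [err]
        !Bool = ?Bool
          dual(Z) = Z
      [done]
        &{retry,done} = ⊕{retry,done}  (offer→select)
          [retry]
            dual(end) = end
          [done]
            dual(end) = end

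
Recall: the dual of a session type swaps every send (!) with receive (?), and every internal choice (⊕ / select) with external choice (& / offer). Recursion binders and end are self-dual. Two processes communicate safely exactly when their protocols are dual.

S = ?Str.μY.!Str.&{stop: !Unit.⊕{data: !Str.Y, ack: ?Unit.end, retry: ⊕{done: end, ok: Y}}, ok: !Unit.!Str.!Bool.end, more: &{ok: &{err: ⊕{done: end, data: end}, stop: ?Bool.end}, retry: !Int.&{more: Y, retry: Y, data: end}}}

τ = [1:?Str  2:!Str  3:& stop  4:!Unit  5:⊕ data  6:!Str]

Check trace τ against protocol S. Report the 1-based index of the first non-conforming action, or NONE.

NONE

@1 ?Str  match  state: μY.…
@2 !Str  match  state: &{stop: !Unit.⊕{data: !Str.μY.…, ack: ?Unit.end, retry: ⊕{done: end, ok: μY.…}}, ok: !Unit.!Str.!Bool.end, more: &{ok: &{err: ⊕{done: end, data: end}, stop: ?Bool.end}, retry: !Int.&{more: μY.…, retry: μY.…, data: end}}}
@3 & stop  match  state: !Unit.⊕{data: !Str.μY.…, ack: ?Unit.end, retry: ⊕{done: end, ok: μY.…}}
@4 !Unit  match  state: ⊕{data: !Str.μY.…, ack: ?Unit.end, retry: ⊕{done: end, ok: μY.…}}
@5 ⊕ data  match  state: !Str.μY.…
@6 !Str  match  state: μY.…
all 6 steps conform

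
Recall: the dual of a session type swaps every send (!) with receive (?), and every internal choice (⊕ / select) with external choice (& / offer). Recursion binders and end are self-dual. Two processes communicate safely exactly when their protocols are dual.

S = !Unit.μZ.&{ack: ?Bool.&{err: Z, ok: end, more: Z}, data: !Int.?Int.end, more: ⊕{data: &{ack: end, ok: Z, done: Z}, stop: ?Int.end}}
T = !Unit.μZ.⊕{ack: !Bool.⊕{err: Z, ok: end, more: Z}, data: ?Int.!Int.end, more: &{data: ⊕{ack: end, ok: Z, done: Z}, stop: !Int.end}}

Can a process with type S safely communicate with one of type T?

!Unit | !Unit  ✗ same direction on both sides — not dual

NO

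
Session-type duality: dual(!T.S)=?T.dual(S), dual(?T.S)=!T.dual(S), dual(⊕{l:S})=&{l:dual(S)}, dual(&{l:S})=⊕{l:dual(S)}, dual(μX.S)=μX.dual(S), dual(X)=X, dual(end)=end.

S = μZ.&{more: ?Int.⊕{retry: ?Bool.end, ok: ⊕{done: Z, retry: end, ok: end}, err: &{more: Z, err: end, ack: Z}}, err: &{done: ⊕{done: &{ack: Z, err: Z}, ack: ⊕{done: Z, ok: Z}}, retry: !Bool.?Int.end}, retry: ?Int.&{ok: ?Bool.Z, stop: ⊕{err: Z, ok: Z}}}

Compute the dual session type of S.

μZ.⊕{more: !Int.&{retry: !Bool.end, ok: &{done: Z, retry: end, ok: end}, err: ⊕{more: Z, err: end, ack: Z}}, err: ⊕{done: &{done: ⊕{ack: Z, err: Z}, ack: &{done: Z, ok: Z}}, retry: ?Bool.!Int.end}, retry: !Int.⊕{ok: !Bool.Z, stop: &{err: Z, ok: Z}}}

μZ = μZ  (μ self-dual)
  &{more,err,retry} = ⊕{more,err,retry}  (external→internal)
    • more:
      ?Int = !Int
        ⊕{retry,ok,err} = &{retry,ok,err}  (select→offer)
          • retry:
            ?Bool = !Bool
              dual(end) = end
          • ok:
            ⊕{done,retry,ok} = &{done,retry,ok}  (select→offer)
              • done:
                dual(Z) = Z
              • retry:
                dual(end) = end
              • ok:
                dual(end) = end
          • err:
            &{more,err,ack} = ⊕{more,err,ack}  (external→internal)
              • more:
                dual(Z) = Z
              • err:
                dual(end) = end
              • ack:
                dual(Z) = Z
    • err:
      &{done,retry} = ⊕{done,retry}  (external→internal)
        • done:
          ⊕{done,ack} = &{done,ack}  (select→offer)
            • done:
              &{ack,err} = ⊕{ack,err}  (external→internal)
                • ack:
                  dual(Z) = Z
                • err:
                  dual(Z) = Z
            • ack:
              ⊕{done,ok} = &{done,ok}  (select→offer)
                • done:
                  dual(Z) = Z
                • ok:
                  dual(Z) = Z
        • retry:
          !Bool = ?Bool
            ?Int = !Int
              dual(end) = end
    • retry:
      ?Int = !Int
        &{ok,stop} = ⊕{ok,stop}  (external→internal)
          • ok:
            ?Bool = !Bool
              dual(Z) = Z
          • stop:
            ⊕{err,ok} = &{err,ok}  (select→offer)
              • err:
                dual(Z) = Z
              • ok:
                dual(Z) = Z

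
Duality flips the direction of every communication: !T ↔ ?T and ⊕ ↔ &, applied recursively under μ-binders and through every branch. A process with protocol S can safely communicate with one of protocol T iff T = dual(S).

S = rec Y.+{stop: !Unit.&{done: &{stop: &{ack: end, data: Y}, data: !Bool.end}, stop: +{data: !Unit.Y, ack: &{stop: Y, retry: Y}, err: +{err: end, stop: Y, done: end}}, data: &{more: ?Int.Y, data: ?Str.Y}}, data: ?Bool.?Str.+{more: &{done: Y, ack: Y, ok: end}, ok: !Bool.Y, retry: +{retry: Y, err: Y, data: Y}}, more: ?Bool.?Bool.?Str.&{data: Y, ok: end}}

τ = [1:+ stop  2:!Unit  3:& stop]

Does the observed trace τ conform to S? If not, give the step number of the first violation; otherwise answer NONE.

NONE

@1 + stop  match  cont: !Unit.&{done: &{stop: &{ack: end, data: rec Y.…}, data: !Bool.end}, stop: +{data: !Unit.rec Y.…, ack: &{stop: rec Y.…, retry: rec Y.…}, err: +{err: end, stop: rec Y.…, done: end}}, data: &{more: ?Int.rec Y.…, data: ?Str.rec Y.…}}
@2 !Unit  match  cont: &{done: &{stop: &{ack: end, data: rec Y.…}, data: !Bool.end}, stop: +{data: !Unit.rec Y.…, ack: &{stop: rec Y.…, retry: rec Y.…}, err: +{err: end, stop: rec Y.…, done: end}}, data: &{more: ?Int.rec Y.…, data: ?Str.rec Y.…}}
@3 & stop  match  cont: +{data: !Unit.rec Y.…, ack: &{stop: rec Y.…, retry: rec Y.…}, err: +{err: end, stop: rec Y.…, done: end}}
τ conforms to S (length 3)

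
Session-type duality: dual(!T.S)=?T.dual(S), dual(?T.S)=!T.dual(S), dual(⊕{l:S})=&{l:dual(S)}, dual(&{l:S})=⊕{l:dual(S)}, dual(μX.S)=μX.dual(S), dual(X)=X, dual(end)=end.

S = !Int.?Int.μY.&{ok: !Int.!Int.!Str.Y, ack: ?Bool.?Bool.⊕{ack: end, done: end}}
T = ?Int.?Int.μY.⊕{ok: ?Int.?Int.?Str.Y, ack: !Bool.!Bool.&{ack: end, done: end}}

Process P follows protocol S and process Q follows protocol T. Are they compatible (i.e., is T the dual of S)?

!Int | ?Int  ✓
  ?Int | ?Int  ✗ same direction on both sides — not dual

NO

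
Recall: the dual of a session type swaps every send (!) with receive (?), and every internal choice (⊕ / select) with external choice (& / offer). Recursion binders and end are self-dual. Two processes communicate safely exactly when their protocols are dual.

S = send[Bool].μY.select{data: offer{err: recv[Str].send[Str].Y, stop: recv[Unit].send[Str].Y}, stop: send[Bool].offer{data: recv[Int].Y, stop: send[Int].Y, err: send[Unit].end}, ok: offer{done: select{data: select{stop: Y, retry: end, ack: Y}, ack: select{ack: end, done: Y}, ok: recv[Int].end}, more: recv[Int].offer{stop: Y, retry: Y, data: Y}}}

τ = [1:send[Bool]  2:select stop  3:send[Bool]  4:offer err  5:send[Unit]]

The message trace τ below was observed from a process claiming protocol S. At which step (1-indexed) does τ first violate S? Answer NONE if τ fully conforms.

NONE

[1] send[Bool]  match  cont: μY.…
[2] select stop  match  cont: send[Bool].offer{data: recv[Int].μY.…, stop: send[Int].μY.…, err: send[Unit].end}
[3] send[Bool]  match  cont: offer{data: recv[Int].μY.…, stop: send[Int].μY.…, err: send[Unit].end}
[4] offer err  match  cont: send[Unit].end
[5] send[Unit]  match  cont: end
all 5 steps conform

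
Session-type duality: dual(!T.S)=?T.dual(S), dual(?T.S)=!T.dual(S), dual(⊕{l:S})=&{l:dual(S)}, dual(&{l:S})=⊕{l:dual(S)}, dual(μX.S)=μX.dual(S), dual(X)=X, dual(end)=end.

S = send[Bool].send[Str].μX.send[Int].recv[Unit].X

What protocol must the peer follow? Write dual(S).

recv[Bool].recv[Str].μX.recv[Int].send[Unit].X

send[Bool] → recv[Bool]
  send[Str] → recv[Str]
    μX → μX  (binder kept)
      send[Int] → recv[Int]
        recv[Unit] → send[Unit]
          dual(X) = X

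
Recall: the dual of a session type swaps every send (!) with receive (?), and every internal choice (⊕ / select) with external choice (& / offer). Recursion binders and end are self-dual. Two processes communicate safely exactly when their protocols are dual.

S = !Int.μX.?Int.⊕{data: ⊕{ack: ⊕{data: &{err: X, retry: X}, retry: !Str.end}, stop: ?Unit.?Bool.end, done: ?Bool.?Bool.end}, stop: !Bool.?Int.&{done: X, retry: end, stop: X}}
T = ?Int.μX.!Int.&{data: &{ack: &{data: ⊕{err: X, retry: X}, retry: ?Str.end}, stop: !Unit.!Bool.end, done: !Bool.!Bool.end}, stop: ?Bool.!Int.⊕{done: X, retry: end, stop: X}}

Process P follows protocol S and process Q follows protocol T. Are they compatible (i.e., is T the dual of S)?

!Int ‖ ?Int  match
  μX ‖ μX  match (μ self-dual)
    ?Int ‖ !Int  match
      ⊕{data,stop} ‖ &{data,stop}  match same labels
        • data:
          ⊕{ack,stop,done} ‖ &{ack,stop,done}  match same labels
            • ack:
              ⊕{data,retry} ‖ &{data,retry}  match same labels
                • data:
                  &{err,retry} ‖ ⊕{err,retry}  match same labels
                    • err:
                      X ‖ X  match
                    • retry:
                      X ‖ X  match
                • retry:
                  !Str ‖ ?Str  match
                    end ‖ end  match
            • stop:
              ?Unit ‖ !Unit  match
                ?Bool ‖ !Bool  match
                  end ‖ end  match
            • done:
              ?Bool ‖ !Bool  match
                ?Bool ‖ !Bool  match
                  end ‖ end  match
        • stop:
          !Bool ‖ ?Bool  match
            ?Int ‖ !Int  match
              &{done,retry,stop} ‖ ⊕{done,retry,stop}  match same labels
                • done:
                  X ‖ X  match
                • retry:
                  end ‖ end  match
                • stop:
                  X ‖ X  match

YES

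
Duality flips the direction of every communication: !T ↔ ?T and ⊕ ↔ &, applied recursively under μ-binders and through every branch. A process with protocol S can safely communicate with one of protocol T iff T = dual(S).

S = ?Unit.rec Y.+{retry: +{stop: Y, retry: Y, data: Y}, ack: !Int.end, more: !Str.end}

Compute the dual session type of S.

?Unit → !Unit
  rec Y → rec Y  (μ self-dual)
    +{retry,ack,more} → &{retry,ack,more}  (internal→external)
      case retry:
        +{stop,retry,data} → &{stop,retry,data}  (internal→external)
          case stop:
            Y self-dual
          case retry:
            Y self-dual
          case data:
            Y self-dual
      case ack:
        !Int → ?Int
          end self-dual
      case more:
        !Str → ?Str
          end self-dual

!Unit.rec Y.&{retry: &{stop: Y, retry: Y, data: Y}, ack: ?Int.end, more: ?Str.end}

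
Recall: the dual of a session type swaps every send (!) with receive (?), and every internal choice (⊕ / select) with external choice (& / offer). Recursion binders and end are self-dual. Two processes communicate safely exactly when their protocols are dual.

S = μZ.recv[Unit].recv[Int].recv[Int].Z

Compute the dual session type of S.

μZ → μZ  (rec unchanged)
  recv[Unit] → send[Unit]
    recv[Int] → send[Int]
      recv[Int] → send[Int]
        dual(Z) = Z

μZ.send[Unit].send[Int].send[Int].Z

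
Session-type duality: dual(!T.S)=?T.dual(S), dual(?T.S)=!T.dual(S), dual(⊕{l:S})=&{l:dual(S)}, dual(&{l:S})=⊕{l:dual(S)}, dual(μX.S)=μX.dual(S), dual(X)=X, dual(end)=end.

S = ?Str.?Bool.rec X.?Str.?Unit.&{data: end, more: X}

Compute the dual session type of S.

?Str ↦ !Str
  ?Bool ↦ !Bool
    rec X ↦ rec X  (rec unchanged)
      ?Str ↦ !Str
        ?Unit ↦ !Unit
          &{data,more} ↦ +{data,more}  (external→internal)
            [data]
              end self-dual
            [more]
              X self-dual

!Str.!Bool.rec X.!Str.!Unit.+{data: end, more: X}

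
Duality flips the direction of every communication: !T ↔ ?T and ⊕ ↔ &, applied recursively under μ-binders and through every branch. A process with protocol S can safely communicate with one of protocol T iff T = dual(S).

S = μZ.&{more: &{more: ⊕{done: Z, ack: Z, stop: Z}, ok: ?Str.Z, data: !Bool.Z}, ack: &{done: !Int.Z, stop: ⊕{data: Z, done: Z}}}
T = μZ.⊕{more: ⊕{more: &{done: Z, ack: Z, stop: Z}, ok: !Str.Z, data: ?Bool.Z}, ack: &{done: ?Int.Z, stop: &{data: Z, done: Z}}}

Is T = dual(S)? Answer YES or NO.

NO

μZ ‖ μZ  match (binder kept)
  &{more,ack} ‖ ⊕{more,ack}  match label sets agree
    • more:
      &{more,ok,data} ‖ ⊕{more,ok,data}  match label sets agree
        • more:
          ⊕{done,ack,stop} ‖ &{done,ack,stop}  match label sets agree
            • done:
              Z ‖ Z  match
            • ack:
              Z ‖ Z  match
            • stop:
              Z ‖ Z  match
        • ok:
          ?Str ‖ !Str  match
            Z ‖ Z  match
        • data:
          !Bool ‖ ?Bool  match
            Z ‖ Z  match
    • ack:
      &{done,stop} ‖ &{done,stop}  ✗ choice polarity not flipped — not dual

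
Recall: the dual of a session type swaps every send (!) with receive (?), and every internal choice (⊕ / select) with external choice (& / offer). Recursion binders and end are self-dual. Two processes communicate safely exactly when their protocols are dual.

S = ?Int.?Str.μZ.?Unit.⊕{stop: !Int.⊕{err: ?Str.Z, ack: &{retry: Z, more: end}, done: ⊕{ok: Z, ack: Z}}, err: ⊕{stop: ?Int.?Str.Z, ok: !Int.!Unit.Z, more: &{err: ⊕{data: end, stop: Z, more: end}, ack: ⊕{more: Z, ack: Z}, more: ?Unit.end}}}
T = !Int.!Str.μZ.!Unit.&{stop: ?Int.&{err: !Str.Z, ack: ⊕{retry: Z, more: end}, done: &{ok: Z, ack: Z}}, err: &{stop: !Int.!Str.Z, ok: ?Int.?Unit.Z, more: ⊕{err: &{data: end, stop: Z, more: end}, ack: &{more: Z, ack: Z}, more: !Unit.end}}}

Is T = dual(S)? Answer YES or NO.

YES

?Int ‖ !Int  ✓
  ?Str ‖ !Str  ✓
    μZ ‖ μZ  ✓ (μ self-dual)
      ?Unit ‖ !Unit  ✓
        ⊕{stop,err} ‖ &{stop,err}  ✓ same labels
          [stop]
            !Int ‖ ?Int  ✓
              ⊕{err,ack,done} ‖ &{err,ack,done}  ✓ same labels
                [err]
                  ?Str ‖ !Str  ✓
                    Z ‖ Z  ✓
                [ack]
                  &{retry,more} ‖ ⊕{retry,more}  ✓ same labels
                    [retry]
                      Z ‖ Z  ✓
                    [more]
                      end ‖ end  ✓
                [done]
                  ⊕{ok,ack} ‖ &{ok,ack}  ✓ same labels
                    [ok]
                      Z ‖ Z  ✓
                    [ack]
                      Z ‖ Z  ✓
          [err]
            ⊕{stop,ok,more} ‖ &{stop,ok,more}  ✓ same labels
              [stop]
                ?Int ‖ !Int  ✓
                  ?Str ‖ !Str  ✓
                    Z ‖ Z  ✓
              [ok]
                !Int ‖ ?Int  ✓
                  !Unit ‖ ?Unit  ✓
                    Z ‖ Z  ✓
              [more]
                &{err,ack,more} ‖ ⊕{err,ack,more}  ✓ same labels
                  [err]
                    ⊕{data,stop,more} ‖ &{data,stop,more}  ✓ same labels
                      [data]
                        end ‖ end  ✓
                      [stop]
                        Z ‖ Z  ✓
                      [more]
                        end ‖ end  ✓
                  [ack]
                    ⊕{more,ack} ‖ &{more,ack}  ✓ same labels
                      [more]
                        Z ‖ Z  ✓
                      [ack]
                        Z ‖ Z  ✓
                  [more]
                    ?Unit ‖ !Unit  ✓
                      end ‖ end  ✓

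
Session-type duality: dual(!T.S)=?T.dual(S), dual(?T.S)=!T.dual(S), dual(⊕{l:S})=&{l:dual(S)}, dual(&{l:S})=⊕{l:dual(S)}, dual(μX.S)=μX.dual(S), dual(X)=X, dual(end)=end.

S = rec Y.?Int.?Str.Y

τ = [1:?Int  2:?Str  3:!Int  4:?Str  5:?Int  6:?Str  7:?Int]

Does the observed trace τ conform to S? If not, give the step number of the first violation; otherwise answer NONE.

3

[1] ?Int  match  now at ?Str.rec Y.…
[2] ?Str  match  now at rec Y.…
[3] got !Int, protocol expects ?Int  ✗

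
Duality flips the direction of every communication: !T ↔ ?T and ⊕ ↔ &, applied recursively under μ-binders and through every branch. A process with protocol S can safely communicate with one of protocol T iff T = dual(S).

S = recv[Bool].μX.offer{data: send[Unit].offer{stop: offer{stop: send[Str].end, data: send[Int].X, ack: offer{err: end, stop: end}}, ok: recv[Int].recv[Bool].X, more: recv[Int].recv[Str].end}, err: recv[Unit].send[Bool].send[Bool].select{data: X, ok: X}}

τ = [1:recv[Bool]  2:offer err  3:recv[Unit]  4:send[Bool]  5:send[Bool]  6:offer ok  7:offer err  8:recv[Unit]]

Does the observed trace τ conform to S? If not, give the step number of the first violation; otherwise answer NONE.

@1 recv[Bool]  match  now at μX.…
@2 offer err  match  now at recv[Unit].send[Bool].send[Bool].select{data: μX.…, ok: μX.…}
@3 recv[Unit]  match  now at send[Bool].send[Bool].select{data: μX.…, ok: μX.…}
@4 send[Bool]  match  now at send[Bool].select{data: μX.…, ok: μX.…}
@5 send[Bool]  match  now at select{data: μX.…, ok: μX.…}
@6 got offer ok, protocol expects select data or select ok  ✗

6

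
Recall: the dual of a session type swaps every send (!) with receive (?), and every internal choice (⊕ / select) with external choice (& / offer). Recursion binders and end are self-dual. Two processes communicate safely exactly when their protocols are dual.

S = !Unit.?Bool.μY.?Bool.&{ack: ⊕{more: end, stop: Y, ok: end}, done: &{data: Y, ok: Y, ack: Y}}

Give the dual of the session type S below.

?Unit.!Bool.μY.!Bool.⊕{ack: &{more: end, stop: Y, ok: end}, done: ⊕{data: Y, ok: Y, ack: Y}}

!Unit = ?Unit
  ?Bool = !Bool
    μY = μY  (binder kept)
      ?Bool = !Bool
        &{ack,done} = ⊕{ack,done}  (&→⊕)
          • ack:
            ⊕{more,stop,ok} = &{more,stop,ok}  (⊕→&)
              • more:
                dual(end) = end
              • stop:
                dual(Y) = Y
              • ok:
                dual(end) = end
          • done:
            &{data,ok,ack} = ⊕{data,ok,ack}  (&→⊕)
              • data:
                dual(Y) = Y
              • ok:
                dual(Y) = Y
              • ack:
                dual(Y) = Y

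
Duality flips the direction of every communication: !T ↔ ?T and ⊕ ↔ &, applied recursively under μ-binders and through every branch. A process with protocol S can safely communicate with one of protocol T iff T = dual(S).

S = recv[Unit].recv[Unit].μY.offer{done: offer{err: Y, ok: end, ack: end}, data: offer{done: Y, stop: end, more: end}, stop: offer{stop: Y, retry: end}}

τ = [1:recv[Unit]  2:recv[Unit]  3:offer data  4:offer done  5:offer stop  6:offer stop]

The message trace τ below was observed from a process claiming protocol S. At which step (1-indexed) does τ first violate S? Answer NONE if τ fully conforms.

[1] recv[Unit]  match  residual = recv[Unit].μY.…
[2] recv[Unit]  match  residual = μY.…
[3] offer data  match  residual = offer{done: μY.…, stop: end, more: end}
[4] offer done  match  residual = μY.…
[5] offer stop  match  residual = offer{stop: μY.…, retry: end}
[6] offer stop  match  residual = μY.…
τ conforms to S (length 6)

NONE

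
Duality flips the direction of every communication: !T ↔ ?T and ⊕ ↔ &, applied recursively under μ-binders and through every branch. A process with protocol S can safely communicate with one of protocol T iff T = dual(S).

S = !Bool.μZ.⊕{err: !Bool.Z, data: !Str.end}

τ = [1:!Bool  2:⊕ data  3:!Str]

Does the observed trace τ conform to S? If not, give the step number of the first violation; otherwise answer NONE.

NONE

[1] !Bool  match  cont: μZ.…
[2] ⊕ data  match  cont: !Str.end
[3] !Str  match  cont: end
trace exhausted — no violation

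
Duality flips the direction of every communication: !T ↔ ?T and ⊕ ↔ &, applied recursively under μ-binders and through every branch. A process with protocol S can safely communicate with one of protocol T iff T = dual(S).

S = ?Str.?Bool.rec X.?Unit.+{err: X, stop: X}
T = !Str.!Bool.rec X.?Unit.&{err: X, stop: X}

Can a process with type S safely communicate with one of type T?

NO

?Str vs !Str  ✓
  ?Bool vs !Bool  ✓
    rec X vs rec X  ✓ (rec unchanged)
      ?Unit vs ?Unit  ✗ same direction on both sides — not dual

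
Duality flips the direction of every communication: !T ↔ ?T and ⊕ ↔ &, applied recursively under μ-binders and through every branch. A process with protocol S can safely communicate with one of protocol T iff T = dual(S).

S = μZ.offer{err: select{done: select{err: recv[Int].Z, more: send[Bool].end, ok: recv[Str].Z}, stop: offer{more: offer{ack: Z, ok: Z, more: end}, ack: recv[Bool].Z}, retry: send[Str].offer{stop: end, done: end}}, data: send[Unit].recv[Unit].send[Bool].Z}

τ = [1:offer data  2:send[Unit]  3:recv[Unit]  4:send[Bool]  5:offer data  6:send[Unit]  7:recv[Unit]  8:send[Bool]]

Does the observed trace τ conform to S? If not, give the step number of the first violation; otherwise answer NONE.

@1 offer data  ok  state: send[Unit].recv[Unit].send[Bool].μZ.…
@2 send[Unit]  ok  state: recv[Unit].send[Bool].μZ.…
@3 recv[Unit]  ok  state: send[Bool].μZ.…
@4 send[Bool]  ok  state: μZ.…
@5 offer data  ok  state: send[Unit].recv[Unit].send[Bool].μZ.…
@6 send[Unit]  ok  state: recv[Unit].send[Bool].μZ.…
@7 recv[Unit]  ok  state: send[Bool].μZ.…
@8 send[Bool]  ok  state: μZ.…
all 8 steps conform

NONE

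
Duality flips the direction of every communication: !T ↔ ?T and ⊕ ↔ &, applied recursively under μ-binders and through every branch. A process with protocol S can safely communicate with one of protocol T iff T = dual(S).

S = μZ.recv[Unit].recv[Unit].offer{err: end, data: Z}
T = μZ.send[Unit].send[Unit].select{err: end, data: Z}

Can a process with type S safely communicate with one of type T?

YES

μZ | μZ  ok (μ self-dual)
  recv[Unit] | send[Unit]  ok
    recv[Unit] | send[Unit]  ok
      offer{err,data} | select{err,data}  ok label sets agree
        [err]
          end | end  ok
        [data]
          Z | Z  ok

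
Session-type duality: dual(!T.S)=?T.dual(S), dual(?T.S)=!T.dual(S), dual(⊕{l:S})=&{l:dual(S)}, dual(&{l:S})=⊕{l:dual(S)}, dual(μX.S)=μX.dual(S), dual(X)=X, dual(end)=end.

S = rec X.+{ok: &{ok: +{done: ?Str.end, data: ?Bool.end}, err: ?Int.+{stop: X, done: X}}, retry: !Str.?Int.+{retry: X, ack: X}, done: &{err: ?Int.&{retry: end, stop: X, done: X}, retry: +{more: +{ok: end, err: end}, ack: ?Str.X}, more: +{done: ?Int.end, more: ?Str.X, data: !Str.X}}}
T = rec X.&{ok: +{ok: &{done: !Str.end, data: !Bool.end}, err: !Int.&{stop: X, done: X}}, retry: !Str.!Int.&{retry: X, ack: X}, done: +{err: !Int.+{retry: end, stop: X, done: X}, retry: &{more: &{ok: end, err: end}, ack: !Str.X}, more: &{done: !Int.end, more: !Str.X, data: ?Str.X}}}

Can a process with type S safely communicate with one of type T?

NO

rec X vs rec X  ok (binder kept)
  +{ok,retry,done} vs &{ok,retry,done}  ok labels match
    case ok:
      &{ok,err} vs +{ok,err}  ok labels match
        case ok:
          +{done,data} vs &{done,data}  ok labels match
            case done:
              ?Str vs !Str  ok
                end vs end  ok
            case data:
              ?Bool vs !Bool  ok
                end vs end  ok
        case err:
          ?Int vs !Int  ok
            +{stop,done} vs &{stop,done}  ok labels match
              case stop:
                X vs X  ok
              case done:
                X vs X  ok
    case retry:
      !Str vs !Str  ✗ same direction on both sides — not dual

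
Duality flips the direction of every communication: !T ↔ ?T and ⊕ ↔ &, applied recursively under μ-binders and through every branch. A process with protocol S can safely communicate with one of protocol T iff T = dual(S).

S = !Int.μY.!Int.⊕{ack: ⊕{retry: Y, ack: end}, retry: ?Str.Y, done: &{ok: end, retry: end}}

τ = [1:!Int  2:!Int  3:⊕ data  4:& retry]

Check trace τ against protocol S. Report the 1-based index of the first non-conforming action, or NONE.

3

step 1: !Int  match  now at μY.…
step 2: !Int  match  now at ⊕{ack: ⊕{retry: μY.…, ack: end}, retry: ?Str.μY.…, done: &{ok: end, retry: end}}
step 3: got ⊕ data, protocol expects ⊕ ack or ⊕ retry or ⊕ done  ✗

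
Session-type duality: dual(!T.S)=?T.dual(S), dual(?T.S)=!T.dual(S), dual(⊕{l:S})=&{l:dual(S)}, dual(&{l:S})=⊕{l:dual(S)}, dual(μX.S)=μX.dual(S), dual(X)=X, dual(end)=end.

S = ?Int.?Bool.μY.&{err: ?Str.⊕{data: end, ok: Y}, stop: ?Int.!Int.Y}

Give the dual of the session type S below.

!Int.!Bool.μY.⊕{err: !Str.&{data: end, ok: Y}, stop: !Int.?Int.Y}

?Int = !Int
  ?Bool = !Bool
    μY = μY  (binder kept)
      &{err,stop} = ⊕{err,stop}  (offer→select)
        case err:
          ?Str = !Str
            ⊕{data,ok} = &{data,ok}  (internal→external)
              case data:
                dual(end) = end
              case ok:
                dual(Y) = Y
        case stop:
          ?Int = !Int
            !Int = ?Int
              dual(Y) = Y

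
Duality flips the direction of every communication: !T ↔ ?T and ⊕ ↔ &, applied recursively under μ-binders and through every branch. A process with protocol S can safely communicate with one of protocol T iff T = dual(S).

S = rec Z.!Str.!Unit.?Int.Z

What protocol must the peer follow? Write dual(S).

rec Z.?Str.?Unit.!Int.Z

rec Z → rec Z  (rec unchanged)
  !Str → ?Str
    !Unit → ?Unit
      ?Int → !Int
        dual(Z) = Z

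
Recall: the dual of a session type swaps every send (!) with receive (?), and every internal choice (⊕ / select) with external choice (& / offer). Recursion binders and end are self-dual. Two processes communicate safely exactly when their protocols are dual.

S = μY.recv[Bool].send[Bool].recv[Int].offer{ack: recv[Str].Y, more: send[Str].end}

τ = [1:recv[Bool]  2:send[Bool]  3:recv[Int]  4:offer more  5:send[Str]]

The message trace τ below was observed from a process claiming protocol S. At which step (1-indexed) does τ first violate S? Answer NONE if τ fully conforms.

NONE

[1] recv[Bool]  match  residual = send[Bool].recv[Int].offer{ack: recv[Str].μY.…, more: send[Str].end}
[2] send[Bool]  match  residual = recv[Int].offer{ack: recv[Str].μY.…, more: send[Str].end}
[3] recv[Int]  match  residual = offer{ack: recv[Str].μY.…, more: send[Str].end}
[4] offer more  match  residual = send[Str].end
[5] send[Str]  match  residual = end
all 5 steps conform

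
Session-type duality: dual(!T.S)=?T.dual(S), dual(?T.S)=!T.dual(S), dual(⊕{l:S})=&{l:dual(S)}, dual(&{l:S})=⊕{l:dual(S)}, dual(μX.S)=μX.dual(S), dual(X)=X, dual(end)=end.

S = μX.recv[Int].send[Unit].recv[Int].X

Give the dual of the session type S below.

μX = μX  (μ self-dual)
  recv[Int] = send[Int]
    send[Unit] = recv[Unit]
      recv[Int] = send[Int]
        X self-dual

μX.send[Int].recv[Unit].send[Int].X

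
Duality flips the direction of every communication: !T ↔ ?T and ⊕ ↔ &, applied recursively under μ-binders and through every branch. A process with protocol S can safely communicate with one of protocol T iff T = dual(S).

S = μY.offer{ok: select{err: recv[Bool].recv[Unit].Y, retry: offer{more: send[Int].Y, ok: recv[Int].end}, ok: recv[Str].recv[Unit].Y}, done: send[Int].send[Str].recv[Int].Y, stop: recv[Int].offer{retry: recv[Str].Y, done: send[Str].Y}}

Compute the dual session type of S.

μY = μY  (rec unchanged)
  offer{ok,done,stop} = select{ok,done,stop}  (offer→select)
    [ok]
      select{err,retry,ok} = offer{err,retry,ok}  (internal→external)
        [err]
          recv[Bool] = send[Bool]
            recv[Unit] = send[Unit]
              Y self-dual
        [retry]
          offer{more,ok} = select{more,ok}  (offer→select)
            [more]
              send[Int] = recv[Int]
                Y self-dual
            [ok]
              recv[Int] = send[Int]
                end self-dual
        [ok]
          recv[Str] = send[Str]
            recv[Unit] = send[Unit]
              Y self-dual
    [done]
      send[Int] = recv[Int]
        send[Str] = recv[Str]
          recv[Int] = send[Int]
            Y self-dual
    [stop]
      recv[Int] = send[Int]
        offer{retry,done} = select{retry,done}  (offer→select)
          [retry]
            recv[Str] = send[Str]
              Y self-dual
          [done]
            send[Str] = recv[Str]
              Y self-dual

μY.select{ok: offer{err: send[Bool].send[Unit].Y, retry: select{more: recv[Int].Y, ok: send[Int].end}, ok: send[Str].send[Unit].Y}, done: recv[Int].recv[Str].send[Int].Y, stop: send[Int].select{retry: send[Str].Y, done: recv[Str].Y}}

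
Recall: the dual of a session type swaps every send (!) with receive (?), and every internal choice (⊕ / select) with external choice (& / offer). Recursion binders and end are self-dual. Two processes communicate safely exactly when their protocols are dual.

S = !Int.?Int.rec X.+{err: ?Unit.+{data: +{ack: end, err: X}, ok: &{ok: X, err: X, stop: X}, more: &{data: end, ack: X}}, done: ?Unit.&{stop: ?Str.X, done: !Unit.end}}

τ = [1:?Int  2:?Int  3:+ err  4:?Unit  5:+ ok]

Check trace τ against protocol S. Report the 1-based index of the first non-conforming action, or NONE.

1

step 1: got ?Int, protocol expects !Int  ✗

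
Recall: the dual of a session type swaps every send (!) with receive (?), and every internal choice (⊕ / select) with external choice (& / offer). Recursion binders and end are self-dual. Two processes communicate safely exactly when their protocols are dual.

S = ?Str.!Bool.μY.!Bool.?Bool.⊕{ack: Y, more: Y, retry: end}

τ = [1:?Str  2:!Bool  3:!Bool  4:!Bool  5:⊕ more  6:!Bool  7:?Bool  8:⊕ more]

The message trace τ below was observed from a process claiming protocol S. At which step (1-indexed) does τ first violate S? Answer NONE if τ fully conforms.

4

step 1: ?Str  ok  residual = !Bool.μY.…
step 2: !Bool  ok  residual = μY.…
step 3: !Bool  ok  residual = ?Bool.⊕{ack: μY.…, more: μY.…, retry: end}
step 4: got !Bool, protocol expects ?Bool  ✗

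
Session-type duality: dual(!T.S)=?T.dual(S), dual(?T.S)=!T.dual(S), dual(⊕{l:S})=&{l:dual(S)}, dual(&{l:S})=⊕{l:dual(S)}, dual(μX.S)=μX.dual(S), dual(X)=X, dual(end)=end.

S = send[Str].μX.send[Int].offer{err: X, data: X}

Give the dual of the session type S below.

send[Str] → recv[Str]
  μX → μX  (μ self-dual)
    send[Int] → recv[Int]
      offer{err,data} → select{err,data}  (offer→select)
        • err:
          dual(X) = X
        • data:
          dual(X) = X

recv[Str].μX.recv[Int].select{err: X, data: X}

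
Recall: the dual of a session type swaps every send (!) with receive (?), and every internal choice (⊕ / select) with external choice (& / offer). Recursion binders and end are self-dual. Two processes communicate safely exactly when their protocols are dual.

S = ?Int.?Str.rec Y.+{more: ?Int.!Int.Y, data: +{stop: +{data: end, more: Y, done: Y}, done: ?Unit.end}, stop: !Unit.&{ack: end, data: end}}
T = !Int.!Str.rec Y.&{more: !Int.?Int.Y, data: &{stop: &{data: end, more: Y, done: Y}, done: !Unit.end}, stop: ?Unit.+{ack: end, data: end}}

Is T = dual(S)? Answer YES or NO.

YES

?Int | !Int  ok
  ?Str | !Str  ok
    rec Y | rec Y  ok (binder kept)
      +{more,data,stop} | &{more,data,stop}  ok same labels
        [more]
          ?Int | !Int  ok
            !Int | ?Int  ok
              Y | Y  ok
        [data]
          +{stop,done} | &{stop,done}  ok same labels
            [stop]
              +{data,more,done} | &{data,more,done}  ok same labels
                [data]
                  end | end  ok
                [more]
                  Y | Y  ok
                [done]
                  Y | Y  ok
            [done]
              ?Unit | !Unit  ok
                end | end  ok
        [stop]
          !Unit | ?Unit  ok
            &{ack,data} | +{ack,data}  ok same labels
              [ack]
                end | end  ok
              [data]
                end | end  ok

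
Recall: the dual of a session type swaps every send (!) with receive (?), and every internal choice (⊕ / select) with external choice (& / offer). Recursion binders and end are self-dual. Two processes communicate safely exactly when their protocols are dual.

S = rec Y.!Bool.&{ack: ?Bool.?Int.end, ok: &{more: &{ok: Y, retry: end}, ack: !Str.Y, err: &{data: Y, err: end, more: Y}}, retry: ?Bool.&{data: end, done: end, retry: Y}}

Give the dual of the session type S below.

rec Y.?Bool.+{ack: !Bool.!Int.end, ok: +{more: +{ok: Y, retry: end}, ack: ?Str.Y, err: +{data: Y, err: end, more: Y}}, retry: !Bool.+{data: end, done: end, retry: Y}}

rec Y = rec Y  (rec unchanged)
  !Bool = ?Bool
    &{ack,ok,retry} = +{ack,ok,retry}  (offer→select)
      • ack:
        ?Bool = !Bool
          ?Int = !Int
            end ↦ end
      • ok:
        &{more,ack,err} = +{more,ack,err}  (offer→select)
          • more:
            &{ok,retry} = +{ok,retry}  (offer→select)
              • ok:
                Y ↦ Y
              • retry:
                end ↦ end
          • ack:
            !Str = ?Str
              Y ↦ Y
          • err:
            &{data,err,more} = +{data,err,more}  (offer→select)
              • data:
                Y ↦ Y
              • err:
                end ↦ end
              • more:
                Y ↦ Y
      • retry:
        ?Bool = !Bool
          &{data,done,retry} = +{data,done,retry}  (offer→select)
            • data:
              end ↦ end
            • done:
              end ↦ end
            • retry:
              Y ↦ Y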